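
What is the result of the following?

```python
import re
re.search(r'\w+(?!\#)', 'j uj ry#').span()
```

(0, 1)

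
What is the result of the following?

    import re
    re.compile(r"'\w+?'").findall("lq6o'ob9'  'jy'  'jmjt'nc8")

["'ob9'", "'jy'", "'jmjt'"]

Scanning left to right: at [4:9] → "'ob9'"; at [11:15] → "'jy'"; at [17:23] → "'jmjt'".
No capturing groups, so `findall` returns the 3 full match strings.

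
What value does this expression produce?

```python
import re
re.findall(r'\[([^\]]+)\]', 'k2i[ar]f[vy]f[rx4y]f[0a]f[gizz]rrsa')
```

['ar', 'vy', 'rx4y', '0a', 'gizz']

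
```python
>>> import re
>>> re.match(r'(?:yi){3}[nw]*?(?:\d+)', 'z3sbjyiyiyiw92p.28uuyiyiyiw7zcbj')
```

None

`re.match` only tries the pattern at the start of the string.
Here the string doesn't start with a match, so the call returns None.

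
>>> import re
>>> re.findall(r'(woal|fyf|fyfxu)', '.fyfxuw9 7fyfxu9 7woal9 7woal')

The regex engine tests alternatives in the order written; an earlier branch that matches wins even if a later one would match more.
Matches: at [1:4] match 'fyf', group 1 = 'fyf'; at [10:13] match 'fyf', group 1 = 'fyf'; at [18:22] match 'woal', group 1 = 'woal'; at [25:29] match 'woal', group 1 = 'woal'.
One capturing group, so `findall` returns just the captured substring from each match — 4 in all.

['fyf', 'fyf', 'woal', 'woal']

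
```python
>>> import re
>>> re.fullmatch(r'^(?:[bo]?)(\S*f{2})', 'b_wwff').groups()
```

This matches anchored at the start of the string; then optionally one of [bo] (non-capturing group); then zero or more of a non-whitespace character, then exactly 2 of a literal 'f' (captured).
`re.fullmatch` requires the pattern to consume the entire string.
The match spans [0:6] → 'b_wwff'.
Captured: group 1 = '_wwff'.

('_wwff',)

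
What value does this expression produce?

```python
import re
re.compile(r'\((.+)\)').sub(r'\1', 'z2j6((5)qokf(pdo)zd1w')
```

`\1` in the replacement pulls in group 1's text for each match.

'z2j6(5)qokf(pdozd1w'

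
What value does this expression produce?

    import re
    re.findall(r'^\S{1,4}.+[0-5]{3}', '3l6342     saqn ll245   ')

['3l6342     saqn ll245']

The pattern matches anchored at the start of the string; then 1 to 4 of a non-whitespace character; then one or more of any character, then exactly 3 of a character in [0-5].
`findall` yields the raw match text (1 of them) because the pattern has no groups.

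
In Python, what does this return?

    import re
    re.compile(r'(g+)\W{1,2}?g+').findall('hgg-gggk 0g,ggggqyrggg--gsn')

['gg', 'g', 'ggg']

The pattern matches one or more of a literal 'g' (captured); then 1 to 2 of a non-word character (lazy), then one or more of a literal 'g'.
Walking the string: at [1:7] match 'gg-ggg', group 1 = 'gg'; at [10:16] match 'g,gggg', group 1 = 'g'; at [19:25] match 'ggg--g', group 1 = 'ggg'.
`findall` collects group 1 from each match (3 total).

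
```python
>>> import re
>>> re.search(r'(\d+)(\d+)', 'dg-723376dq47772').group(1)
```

'72337'

The pattern matches one or more of a digit (captured); then one or more of a digit (captured).
Unlike `match`, `search` isn't anchored — it looks for the pattern anywhere in the string.
The match spans [3:9] → '723376'.
Captured: group 1 = '72337', group 2 = '6'.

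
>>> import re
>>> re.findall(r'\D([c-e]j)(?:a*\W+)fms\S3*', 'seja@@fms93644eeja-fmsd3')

This matches a non-digit; then a character in [c-e], then the literal 'j' (captured); then zero or more of the literal 'a', then one or more of a non-word character (non-capturing group); then the literal 'fms', then a non-whitespace character, then zero or more of the literal '3'.
Matches: at [0:11] match 'seja@@fms93', group 1 = 'ej'; at [14:24] match 'eeja-fmsd3', group 1 = 'ej'.
One capturing group, so `findall` returns just the captured substring from each match — 2 in all.

['ej', 'ej']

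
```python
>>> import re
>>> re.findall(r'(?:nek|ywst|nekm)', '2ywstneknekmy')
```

['ywst', 'nek', 'nek']

Alternation tries branches left to right and keeps the first one that lets the overall match succeed at that position.
Scanning left to right: at [1:5] → 'ywst'; at [5:8] → 'nek'; at [8:11] → 'nek'.
With no groups in the pattern, `findall` gives back each whole match — 3 here.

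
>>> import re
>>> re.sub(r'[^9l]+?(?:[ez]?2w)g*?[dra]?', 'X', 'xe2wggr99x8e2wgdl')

'Xggr99Xgdl'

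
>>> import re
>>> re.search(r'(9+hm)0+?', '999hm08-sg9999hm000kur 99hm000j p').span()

(0, 6)

The match spans [0:6] → '999hm0'.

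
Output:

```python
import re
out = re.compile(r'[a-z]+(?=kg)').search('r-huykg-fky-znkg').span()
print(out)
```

(2, 5)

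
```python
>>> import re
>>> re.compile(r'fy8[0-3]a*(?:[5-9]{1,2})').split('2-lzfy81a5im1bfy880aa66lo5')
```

['2-lz', 'im1bfy880aa66lo5']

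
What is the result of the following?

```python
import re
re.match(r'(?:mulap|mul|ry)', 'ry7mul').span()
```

`match` is anchored at position 0; if the pattern doesn't fit there, it returns None.
The match spans [0:2] → 'ry'.

(0, 2)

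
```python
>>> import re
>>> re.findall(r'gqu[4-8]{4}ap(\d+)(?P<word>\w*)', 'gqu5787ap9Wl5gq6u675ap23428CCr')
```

The pattern matches the literal 'gqu', then exactly 4 of a character in [4-8], then the literal 'ap'; then one or more of a digit (captured); then zero or more of a word character (captured as 'word').
Matches: at [0:30] match 'gqu5787ap9Wl5gq6u675ap23428CCr', groups = ('9', 'Wl5gq6u675ap23428CCr').
With 2 capturing groups, `findall` returns a 2-tuple per match.

[('9', 'Wl5gq6u675ap23428CCr')]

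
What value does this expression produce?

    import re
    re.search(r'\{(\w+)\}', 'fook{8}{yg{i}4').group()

'{8}'

Unlike `match`, `search` isn't anchored — it looks for the pattern anywhere in the string.
The match spans [4:7] → '{8}'.
Captured: group 1 = '8'.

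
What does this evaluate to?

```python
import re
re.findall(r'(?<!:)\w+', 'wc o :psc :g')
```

The negative lookahead/lookbehind blocks any match where the forbidden context is present.
Walking the string: at [0:2] → 'wc'; at [3:4] → 'o'; at [7:9] → 'sc'.
Since nothing is captured, `findall` lists the 3 matched substrings directly.

['wc', 'o', 'sc']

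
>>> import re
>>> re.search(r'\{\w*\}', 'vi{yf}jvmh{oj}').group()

'{yf}'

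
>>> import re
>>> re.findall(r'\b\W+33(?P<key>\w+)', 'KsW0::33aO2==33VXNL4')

The pattern matches a word boundary (`\b`, zero-width); then one or more of a non-word character, then the literal '33'; then one or more of a word character (captured as 'key').
Matches: at [4:11] match '::33aO2', group 1 = 'aO2'; at [11:20] match '==33VXNL4', group 1 = 'VXNL4'.
Because there's exactly one group, `findall` drops the full match and keeps group 1 from each hit.

['aO2', 'VXNL4']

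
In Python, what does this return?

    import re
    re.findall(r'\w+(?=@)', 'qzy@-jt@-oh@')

The positive lookaround only admits positions where the adjacent text matches; those characters stay outside the span.
Matches: at [0:3] → 'qzy'; at [5:7] → 'jt'; at [9:11] → 'oh'.
With no groups in the pattern, `findall` gives back each whole match — 3 here.

['qzy', 'jt', 'oh']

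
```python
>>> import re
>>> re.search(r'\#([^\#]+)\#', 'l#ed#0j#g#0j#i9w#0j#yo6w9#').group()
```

'#ed#'

Unlike `match`, `search` isn't anchored — it looks for the pattern anywhere in the string.
The match spans [1:5] → '#ed#'.
Captured: group 1 = 'ed'.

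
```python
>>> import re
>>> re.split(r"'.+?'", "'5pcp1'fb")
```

Matches to split on: at [0:7] → "'5pcp1'".
Each match becomes a cut point; 2 segments remain.

['', 'fb']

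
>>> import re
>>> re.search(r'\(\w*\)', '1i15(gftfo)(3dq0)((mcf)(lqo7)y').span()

(4, 11)

The match spans [4:11] → '(gftfo)'.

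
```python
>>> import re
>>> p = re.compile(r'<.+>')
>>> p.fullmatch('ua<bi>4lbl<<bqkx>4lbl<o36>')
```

`re.fullmatch` requires the pattern to consume the entire string.
Here the pattern can't cover the whole string, so the call returns None.

None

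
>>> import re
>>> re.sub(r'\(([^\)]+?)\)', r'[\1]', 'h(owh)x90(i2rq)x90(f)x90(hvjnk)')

'h[owh]x90[i2rq]x90[f]x90[hvjnk]'

Matches: at [1:6] → '(owh)'; at [9:15] → '(i2rq)'; at [18:21] → '(f)'; at [24:31] → '(hvjnk)'.
`\1` in the replacement pulls in group 1's text for each match.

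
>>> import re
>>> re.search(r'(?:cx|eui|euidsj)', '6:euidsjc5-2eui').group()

Branches in `(...|...)` are attempted left-to-right; the first branch that allows the whole pattern to succeed is taken.
The match spans [2:5] → 'eui'.

'eui'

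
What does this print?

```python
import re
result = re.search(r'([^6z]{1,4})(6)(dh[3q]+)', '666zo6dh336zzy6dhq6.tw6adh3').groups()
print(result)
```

Pattern: 1 to 4 of any character except [6z] (captured); then a literal '6' (captured); then the literal 'dh', then one or more of one of [3q] (captured).
`search` walks the string left to right and returns the first match it finds.
The match spans [4:10] → 'o6dh33'.
Captured: group 1 = 'o', group 2 = '6', group 3 = 'dh33'.

('o', '6', 'dh33')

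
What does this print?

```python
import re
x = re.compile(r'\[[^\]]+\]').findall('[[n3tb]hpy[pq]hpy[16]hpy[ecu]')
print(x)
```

['[[n3tb]', '[pq]', '[16]', '[ecu]']

Scanning left to right: at [0:7] → '[[n3tb]'; at [10:14] → '[pq]'; at [17:21] → '[16]'; at [24:29] → '[ecu]'.
`findall` yields the raw match text (4 of them) because the pattern has no groups.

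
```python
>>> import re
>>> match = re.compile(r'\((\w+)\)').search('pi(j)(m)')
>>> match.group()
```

`re.search` scans for the first position where the pattern succeeds.
The match spans [2:5] → '(j)'.
Captured: group 1 = 'j'.

'(j)'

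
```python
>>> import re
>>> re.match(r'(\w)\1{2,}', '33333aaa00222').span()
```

`\1` has to match the exact text group 1 already captured.
`re.match` only tries the pattern at the start of the string.
The match spans [0:5] → '33333'.
Captured: group 1 = '3'.

(0, 5)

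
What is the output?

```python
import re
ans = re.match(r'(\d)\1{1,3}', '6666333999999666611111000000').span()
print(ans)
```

The backreference `\1` re-matches whatever the first group consumed, character for character.
`re.match` won't scan ahead — the pattern has to work from the very first character.
The match spans [0:4] → '6666'.
Captured: group 1 = '6'.

(0, 4)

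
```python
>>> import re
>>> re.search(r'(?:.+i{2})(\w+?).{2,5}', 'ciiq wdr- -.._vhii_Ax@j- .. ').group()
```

'ciiq wdr- -.._vhii_Ax@j-'

The match spans [0:24] → 'ciiq wdr- -.._vhii_Ax@j-'.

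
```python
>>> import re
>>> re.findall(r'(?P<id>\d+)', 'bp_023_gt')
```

The pattern matches one or more of a digit (captured as 'id').
Scanning left to right: at [3:6] match '023', group 1 = '023'.
With a single group, `findall` returns only what that group captured — 1 item.

['023']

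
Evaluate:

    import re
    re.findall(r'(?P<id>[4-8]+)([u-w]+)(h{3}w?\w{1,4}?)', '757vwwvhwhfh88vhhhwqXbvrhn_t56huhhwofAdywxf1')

[('88', 'v', 'hhhwq')]

Lazy quantifiers expand one character at a time until the remainder of the pattern can match.
3 groups means the one result is a tuple of 3 captured strings — 1 here.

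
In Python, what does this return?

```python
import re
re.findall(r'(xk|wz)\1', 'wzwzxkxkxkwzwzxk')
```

['wz', 'xk', 'wz']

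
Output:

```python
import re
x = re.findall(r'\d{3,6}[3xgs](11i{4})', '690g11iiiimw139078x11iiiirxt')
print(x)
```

This matches 3 to 6 of a digit, then one of [3xgs]; then the literal '11', then exactly 4 of the literal 'i' (captured).
Because there's exactly one group, `findall` drops the full match and keeps group 1 from each hit.

['11iiii', '11iiii']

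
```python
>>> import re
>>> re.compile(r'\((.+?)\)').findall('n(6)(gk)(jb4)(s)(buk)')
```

['6', 'gk', 'jb4', 's', 'buk']

A non-greedy quantifier consumes as few characters as it can — just enough that the remainder of the pattern still matches from where it stops; whatever follows it matches normally.
One capturing group, so `findall` returns just the captured substring from each match — 5 in all.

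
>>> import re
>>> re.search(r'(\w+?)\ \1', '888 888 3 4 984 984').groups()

('888',)

`\1` is not a pattern — it's the concrete string captured by group 1, re-applied verbatim.
`re.search` scans for the first position where the pattern succeeds.
The match spans [0:7] → '888 888'.
Captured: group 1 = '888'.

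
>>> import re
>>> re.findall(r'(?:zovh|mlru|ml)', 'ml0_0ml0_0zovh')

['ml', 'ml', 'zovh']

Matches: at [0:2] → 'ml'; at [5:7] → 'ml'; at [10:14] → 'zovh'.
With no groups in the pattern, `findall` gives back each whole match — 3 here.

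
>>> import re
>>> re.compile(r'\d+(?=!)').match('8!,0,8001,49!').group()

'8'

The `(?=…)`/`(?<=…)` assertion just peeks at neighbouring text; it doesn't advance the match position.
`re.match` only tries the pattern at the start of the string.
The match spans [0:1] → '8'.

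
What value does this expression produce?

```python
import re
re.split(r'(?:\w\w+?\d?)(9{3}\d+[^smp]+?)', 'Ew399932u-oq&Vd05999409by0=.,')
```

['', '99932u', '-oq&', '999409b', 'y0=.,']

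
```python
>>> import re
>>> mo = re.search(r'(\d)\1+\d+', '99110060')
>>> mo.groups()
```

('9',)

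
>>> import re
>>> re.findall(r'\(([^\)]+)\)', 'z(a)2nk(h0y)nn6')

['a', 'h0y']

`findall` collects group 1 from each match (2 total).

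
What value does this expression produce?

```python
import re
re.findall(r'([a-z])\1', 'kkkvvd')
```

['k', 'v']

The backreference `\1` re-matches whatever the first group consumed, character for character.
One capturing group, so `findall` returns just the captured substring from each match — 2 in all.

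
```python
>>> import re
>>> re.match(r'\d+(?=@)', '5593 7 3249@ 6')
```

The lookaround is zero-width — it requires the adjacent text to match without consuming it, so the asserted text isn't part of the match.
`match` is anchored at position 0; if the pattern doesn't fit there, it returns None.
Here the pattern fails at index 0, so the call returns None.

None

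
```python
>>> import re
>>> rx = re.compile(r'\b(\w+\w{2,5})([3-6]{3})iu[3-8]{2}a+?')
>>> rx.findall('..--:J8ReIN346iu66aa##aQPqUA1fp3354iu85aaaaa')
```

[('J8ReIN', '346'), ('aQPqUA1fp3', '354')]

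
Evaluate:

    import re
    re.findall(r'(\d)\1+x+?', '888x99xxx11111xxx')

The backreference `\1` re-matches whatever the first group consumed, character for character.
Matches: at [0:4] match '888x', group 1 = '8'; at [4:7] match '99x', group 1 = '9'; at [9:15] match '11111x', group 1 = '1'.
With a single group, `findall` returns only what that group captured — 3 items.

['8', '9', '1']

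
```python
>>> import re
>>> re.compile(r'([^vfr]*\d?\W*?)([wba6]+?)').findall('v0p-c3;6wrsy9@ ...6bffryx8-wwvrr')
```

[('0p-c3;6', 'w'), ('sy9@ ...6', 'b'), ('yx8-w', 'w')]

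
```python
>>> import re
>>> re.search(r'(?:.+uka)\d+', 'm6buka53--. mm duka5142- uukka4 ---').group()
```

'm6buka53--. mm duka5142'

The pattern matches one or more of any character, then the literal 'uka' (non-capturing group); then one or more of a digit.
`re.search` scans for the first position where the pattern succeeds.
The match spans [0:23] → 'm6buka53--. mm duka5142'.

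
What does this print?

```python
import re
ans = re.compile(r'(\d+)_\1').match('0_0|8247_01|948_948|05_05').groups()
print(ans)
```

('0',)

`\1` has to match the exact text group 1 already captured.
`re.match` only tries the pattern at the start of the string.
The match spans [0:3] → '0_0'.
Captured: group 1 = '0'.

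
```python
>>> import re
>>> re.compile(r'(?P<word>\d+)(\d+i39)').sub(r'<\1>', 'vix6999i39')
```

'vix<699>'

Each match is replaced using the text its own group 1 captured.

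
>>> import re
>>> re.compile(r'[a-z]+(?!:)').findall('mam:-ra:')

['ma', 'r']

The negative lookahead/lookbehind blocks any match where the forbidden context is present.
With no groups in the pattern, `findall` gives back each whole match — 2 here.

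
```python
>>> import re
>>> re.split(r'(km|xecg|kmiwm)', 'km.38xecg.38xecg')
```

['', 'km', '.38', 'xecg', '.38', 'xecg', '']

Matches to split on: at [0:2] → 'km'; at [5:9] → 'xecg'; at [12:16] → 'xecg'.
`re.split` interleaves the captured-group text with the surrounding fragments.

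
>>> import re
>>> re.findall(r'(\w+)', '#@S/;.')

This matches one or more of a word character (captured).
Scanning left to right: at [2:3] match 'S', group 1 = 'S'.
`findall` collects group 1 from the one match (1 total).

['S']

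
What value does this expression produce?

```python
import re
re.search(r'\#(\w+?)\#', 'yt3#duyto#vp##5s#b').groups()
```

('duyto',)

Unlike `match`, `search` isn't anchored — it looks for the pattern anywhere in the string.
The match spans [3:10] → '#duyto#'.
Captured: group 1 = 'duyto'.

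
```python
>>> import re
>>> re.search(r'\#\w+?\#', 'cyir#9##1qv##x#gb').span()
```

(4, 7)

`re.search` tries every starting position until one works.
The match spans [4:7] → '#9#'.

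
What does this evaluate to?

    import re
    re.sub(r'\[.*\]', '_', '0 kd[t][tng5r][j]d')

Every occurrence is swapped for '_'.

'0 kd_d'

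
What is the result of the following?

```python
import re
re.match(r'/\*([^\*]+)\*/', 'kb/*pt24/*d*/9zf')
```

`match` is anchored at position 0; if the pattern doesn't fit there, it returns None.
Here position 0 doesn't satisfy it, so the call returns None.

None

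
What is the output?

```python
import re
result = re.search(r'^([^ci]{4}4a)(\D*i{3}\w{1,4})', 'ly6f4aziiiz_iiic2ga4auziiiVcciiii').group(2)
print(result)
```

ziiiz_iiic2ga

The match spans [0:19] → 'ly6f4aziiiz_iiic2ga'.
Captured: group 1 = 'ly6f4a', group 2 = 'ziiiz_iiic2ga'.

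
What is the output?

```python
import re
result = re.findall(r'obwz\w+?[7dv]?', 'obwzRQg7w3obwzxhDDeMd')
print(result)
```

['obwzR', 'obwzx']

Pattern: the literal 'ob', then the literal 'wz', then one or more of a word character (lazy); then optionally one of [7dv].
A non-greedy quantifier consumes as few characters as it can — just enough that the remainder of the pattern still matches from where it stops; whatever follows it matches normally.
Walking the string: at [0:5] → 'obwzR'; at [10:15] → 'obwzx'.
Since nothing is captured, `findall` lists the 2 matched substrings directly.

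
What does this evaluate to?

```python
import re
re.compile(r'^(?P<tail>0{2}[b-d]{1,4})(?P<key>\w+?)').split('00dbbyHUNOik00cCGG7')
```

The pattern matches anchored at the start of the string; then exactly 2 of the literal '0', then 1 to 4 of a character in [b-d] (captured as 'tail'); then one or more of a word character (lazy) (captured as 'key').
Lazy quantifiers expand one character at a time until the remainder of the pattern can match.
Matches to split on: at [0:6] → '00dbby'.
`re.split` interleaves the captured-group text with the surrounding fragments.

['', '00dbb', 'y', 'HUNOik00cCGG7']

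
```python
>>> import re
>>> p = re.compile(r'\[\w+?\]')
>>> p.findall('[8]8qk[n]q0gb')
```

No capturing groups, so `findall` returns the 2 full match strings.

['[8]', '[n]']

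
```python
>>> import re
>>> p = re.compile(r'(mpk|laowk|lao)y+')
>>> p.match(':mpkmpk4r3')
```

None

`match` is anchored at position 0; if the pattern doesn't fit there, it returns None.
Here the pattern fails at index 0, so the call returns None.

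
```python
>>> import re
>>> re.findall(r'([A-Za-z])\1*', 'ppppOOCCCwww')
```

['p', 'O', 'C', 'w']

After group 1 captures some text, `\1` only succeeds where that same text appears again.
`findall` collects group 1 from each match (4 total).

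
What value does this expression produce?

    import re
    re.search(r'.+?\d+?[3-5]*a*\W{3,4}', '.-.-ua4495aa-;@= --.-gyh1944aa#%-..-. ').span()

(0, 16)

This matches one or more of any character (lazy); then one or more of a digit (lazy); then zero or more of a character in [3-5], then zero or more of a literal 'a', then 3 to 4 of a non-word character.
The match spans [0:16] → '.-.-ua4495aa-;@='.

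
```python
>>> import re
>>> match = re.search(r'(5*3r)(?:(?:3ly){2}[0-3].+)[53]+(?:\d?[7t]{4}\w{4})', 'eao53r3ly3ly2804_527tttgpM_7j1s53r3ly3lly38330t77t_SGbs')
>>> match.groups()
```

The match spans [3:54] → '53r3ly3ly2804_527tttgpM_7j1s53r3ly3lly38330t77t_SGb'.
Captured: group 1 = '53r'.

('53r',)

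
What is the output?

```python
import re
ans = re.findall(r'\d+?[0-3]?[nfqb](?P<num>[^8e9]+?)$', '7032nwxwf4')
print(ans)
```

['wxwf4']

This matches one or more of a digit (lazy), then optionally a character in [0-3], then one of [nfqb]; then one or more of any character except [8e9] (lazy) (captured as 'num'); then anchored at the end.
Matches: at [0:10] match '7032nwxwf4', group 1 = 'wxwf4'.
One capturing group, so `findall` returns just the captured substring from the one match — 1 in all.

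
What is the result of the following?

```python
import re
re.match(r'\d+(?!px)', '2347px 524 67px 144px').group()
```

`re.match` won't scan ahead — the pattern has to work from the very first character.
The match spans [0:3] → '234'.

'234'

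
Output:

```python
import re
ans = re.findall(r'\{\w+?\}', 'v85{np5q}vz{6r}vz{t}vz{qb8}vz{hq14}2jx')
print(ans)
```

['{np5q}', '{6r}', '{t}', '{qb8}', '{hq14}']

Matches: at [3:9] → '{np5q}'; at [11:15] → '{6r}'; at [17:20] → '{t}'; at [22:27] → '{qb8}'; at [29:35] → '{hq14}'.
No capturing groups, so `findall` returns the 5 full match strings.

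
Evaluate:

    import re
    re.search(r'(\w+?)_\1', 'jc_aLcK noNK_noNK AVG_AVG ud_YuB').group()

'noNK_noNK'

A backreference is literal: `\1` must see the identical characters the first group matched.
The match spans [8:17] → 'noNK_noNK'.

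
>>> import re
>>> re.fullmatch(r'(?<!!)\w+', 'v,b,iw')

A negative assertion filters positions out without eating any characters.
For `fullmatch`, every character of the input must be accounted for by the pattern.
Here the pattern can't cover the whole string, so the call returns None.

None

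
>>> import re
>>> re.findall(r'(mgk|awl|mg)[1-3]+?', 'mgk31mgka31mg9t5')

['mgk']

Matches: at [0:4] match 'mgk3', group 1 = 'mgk'.
`findall` collects group 1 from the one match (1 total).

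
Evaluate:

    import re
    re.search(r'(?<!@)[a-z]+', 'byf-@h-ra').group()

'byf'

A negative assertion filters positions out without eating any characters.
Unlike `match`, `search` isn't anchored — it looks for the pattern anywhere in the string.
The match spans [0:3] → 'byf'.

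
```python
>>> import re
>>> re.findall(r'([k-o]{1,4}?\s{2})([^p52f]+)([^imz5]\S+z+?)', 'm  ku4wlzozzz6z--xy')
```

`findall` packs the 3 group values into a tuple for every match.

[('m  ', 'ku4wlz', 'ozzz6z')]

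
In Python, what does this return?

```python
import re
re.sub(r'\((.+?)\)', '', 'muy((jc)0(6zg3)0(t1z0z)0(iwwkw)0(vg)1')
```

The `?` after the quantifier makes it lazy — it takes as little as possible before letting the rest of the pattern try.
`sub` substitutes '' at each match site.

'muy00001'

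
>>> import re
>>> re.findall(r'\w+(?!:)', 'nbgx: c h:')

`(?!…)`/`(?<!…)` only lets a position through if the neighbouring text does NOT match; no characters are consumed.
With no groups in the pattern, `findall` gives back each whole match — 2 here.

['nbg', 'c']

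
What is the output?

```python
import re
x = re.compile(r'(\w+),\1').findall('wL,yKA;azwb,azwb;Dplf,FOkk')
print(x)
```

`\1` is not a pattern — it's the concrete string captured by group 1, re-applied verbatim.
Scanning left to right: at [7:16] match 'azwb,azwb', group 1 = 'azwb'.
`findall` collects group 1 from the one match (1 total).

['azwb']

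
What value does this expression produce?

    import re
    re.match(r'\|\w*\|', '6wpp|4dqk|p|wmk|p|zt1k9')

`match` is anchored at position 0; if the pattern doesn't fit there, it returns None.
Here the pattern fails at index 0, so the call returns None.

None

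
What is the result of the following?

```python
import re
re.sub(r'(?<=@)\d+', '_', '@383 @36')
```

'@_ @_'

The positive lookaround only admits positions where the adjacent text matches; those characters stay outside the span.
Each match is replaced by '_'.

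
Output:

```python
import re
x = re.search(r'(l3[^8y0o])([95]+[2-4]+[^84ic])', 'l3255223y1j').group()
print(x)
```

The pattern matches the literal 'l3', then any character except [8y0o] (captured); then one or more of one of [95], then one or more of a character in [2-4], then any character except [84ic] (captured).
The match spans [0:9] → 'l3255223y'.

l3255223y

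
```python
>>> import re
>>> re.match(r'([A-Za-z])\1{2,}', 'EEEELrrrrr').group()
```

'EEEE'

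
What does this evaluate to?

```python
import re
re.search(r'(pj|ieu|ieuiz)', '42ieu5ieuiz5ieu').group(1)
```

'ieu'

`re.search` scans for the first position where the pattern succeeds.
The match spans [2:5] → 'ieu'.
Captured: group 1 = 'ieu'.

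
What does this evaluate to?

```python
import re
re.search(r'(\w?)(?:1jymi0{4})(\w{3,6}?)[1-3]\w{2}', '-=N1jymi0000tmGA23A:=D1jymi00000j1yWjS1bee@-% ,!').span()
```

The pattern matches optionally a word character (captured); then the literal '1jy', then the literal 'mi', then exactly 4 of the literal '0' (non-capturing group); then 3 to 6 of a word character (lazy) (captured); then a character in [1-3]; then exactly 2 of a word character.
`re.search` tries every starting position until one works.
The match spans [2:19] → 'N1jymi0000tmGA23A'.
Captured: group 1 = 'N', group 2 = 'tmGA'.

(2, 19)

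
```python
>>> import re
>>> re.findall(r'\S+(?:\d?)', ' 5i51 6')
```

['5i51', '6']

This matches one or more of a non-whitespace character; then optionally a digit (non-capturing group).
Scanning left to right: at [1:5] → '5i51'; at [6:7] → '6'.
Since nothing is captured, `findall` lists the 2 matched substrings directly.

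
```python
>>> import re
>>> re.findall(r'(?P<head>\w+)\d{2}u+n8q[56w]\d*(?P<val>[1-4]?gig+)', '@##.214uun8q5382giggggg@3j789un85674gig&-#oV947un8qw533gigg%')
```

[('2', 'giggggg'), ('oV9', 'gigg')]

The pattern matches one or more of a word character (captured as 'head'); then exactly 2 of a digit, then one or more of a literal 'u'; then the literal 'n8q', then one of [56w], then zero or more of a digit; then optionally a character in [1-4], then the literal 'gi', then one or more of the literal 'g' (captured as 'val').
Walking the string: at [4:23] match '214uun8q5382giggggg', groups = ('2', 'giggggg'); at [42:59] match 'oV947un8qw533gigg', groups = ('oV9', 'gigg').
2 groups means each result is a tuple of 2 captured strings — 2 here.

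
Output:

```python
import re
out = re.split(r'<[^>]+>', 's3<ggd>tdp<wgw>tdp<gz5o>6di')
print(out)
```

Matches to split on: at [2:7] → '<ggd>'; at [10:15] → '<wgw>'; at [18:24] → '<gz5o>'.
Each match becomes a cut point; 4 segments remain.

['s3', 'tdp', 'tdp', '6di']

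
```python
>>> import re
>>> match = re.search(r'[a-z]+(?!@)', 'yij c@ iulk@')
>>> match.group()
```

'yij'

The negative lookaround is zero-width — it rules out positions where the adjacent text would match, without consuming anything.
`search` walks the string left to right and returns the first match it finds.
The match spans [0:3] → 'yij'.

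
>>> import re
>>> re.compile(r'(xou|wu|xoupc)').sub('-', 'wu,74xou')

Every occurrence is swapped for '-'.

'-,74-'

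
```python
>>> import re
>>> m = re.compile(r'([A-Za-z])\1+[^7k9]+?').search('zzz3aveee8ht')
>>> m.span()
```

A backreference is literal: `\1` must see the identical characters the first group matched.
`re.search` tries every starting position until one works.
The match spans [0:4] → 'zzz3'.
Captured: group 1 = 'z'.

(0, 4)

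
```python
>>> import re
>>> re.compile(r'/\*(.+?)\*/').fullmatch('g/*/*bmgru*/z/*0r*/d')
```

For `fullmatch`, every character of the input must be accounted for by the pattern.
Here there's no way to consume every character, so the call returns None.

None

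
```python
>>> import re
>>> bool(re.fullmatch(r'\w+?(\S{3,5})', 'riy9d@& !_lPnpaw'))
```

False

For `fullmatch`, every character of the input must be accounted for by the pattern.
Here there's no way to consume every character, so the call returns None, and `bool(None)` is False.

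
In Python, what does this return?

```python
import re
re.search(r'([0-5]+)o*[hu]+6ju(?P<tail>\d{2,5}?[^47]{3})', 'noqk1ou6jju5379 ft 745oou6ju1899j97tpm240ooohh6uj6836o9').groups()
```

('45', '1899j')

This matches one or more of a character in [0-5] (captured); then zero or more of a literal 'o', then one or more of one of [hu], then the literal '6ju'; then 2 to 5 of a digit (lazy), then exactly 3 of any character except [47] (captured as 'tail').
The `?` after the quantifier makes it lazy — it takes as little as possible before letting the rest of the pattern try.
`re.search` scans for the first position where the pattern succeeds.
The match spans [20:33] → '45oou6ju1899j'.
Captured: group 1 = '45', group 2 = '1899j'.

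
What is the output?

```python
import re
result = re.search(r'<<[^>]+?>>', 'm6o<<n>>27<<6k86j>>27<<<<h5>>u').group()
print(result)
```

<<n>>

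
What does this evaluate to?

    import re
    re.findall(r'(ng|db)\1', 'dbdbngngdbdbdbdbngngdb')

`\1` has to match the exact text group 1 already captured.
Matches: at [0:4] match 'dbdb', group 1 = 'db'; at [4:8] match 'ngng', group 1 = 'ng'; at [8:12] match 'dbdb', group 1 = 'db'; at [12:16] match 'dbdb', group 1 = 'db'; at [16:20] match 'ngng', group 1 = 'ng'.
Because there's exactly one group, `findall` drops the full match and keeps group 1 from each hit.

['db', 'ng', 'db', 'db', 'ng']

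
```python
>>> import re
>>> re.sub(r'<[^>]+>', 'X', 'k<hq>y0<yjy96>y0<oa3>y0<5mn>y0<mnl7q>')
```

'kXy0Xy0Xy0Xy0X'

Each match is replaced by 'X'.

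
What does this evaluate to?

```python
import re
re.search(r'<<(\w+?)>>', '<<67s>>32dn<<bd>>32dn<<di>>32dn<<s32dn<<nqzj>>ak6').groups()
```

('67s',)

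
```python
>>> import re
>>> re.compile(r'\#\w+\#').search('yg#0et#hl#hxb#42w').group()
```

`re.search` tries every starting position until one works.
The match spans [2:7] → '#0et#'.

'#0et#'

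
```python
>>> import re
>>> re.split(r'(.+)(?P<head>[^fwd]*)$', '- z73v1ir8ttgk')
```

Pattern: one or more of any character (captured); then zero or more of any character except [fwd] (captured as 'head'); then anchored at the end.
Because the pattern has a capturing group, `split` also inserts each captured text between the pieces.

['', '- z73v1ir8ttgk', '', '']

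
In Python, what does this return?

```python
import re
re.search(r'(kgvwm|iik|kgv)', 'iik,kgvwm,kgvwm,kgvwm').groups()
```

`re.search` scans for the first position where the pattern succeeds.
The match spans [0:3] → 'iik'.
Captured: group 1 = 'iik'.

('iik',)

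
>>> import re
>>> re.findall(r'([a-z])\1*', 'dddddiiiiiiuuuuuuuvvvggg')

['d', 'i', 'u', 'v', 'g']

`\1` has to match the exact text group 1 already captured.
One capturing group, so `findall` returns just the captured substring from each match — 5 in all.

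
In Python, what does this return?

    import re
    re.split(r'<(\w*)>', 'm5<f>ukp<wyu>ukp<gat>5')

['m5', 'f', 'ukp', 'wyu', 'ukp', 'gat', '5']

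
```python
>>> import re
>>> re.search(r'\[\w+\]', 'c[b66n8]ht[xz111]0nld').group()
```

`re.search` scans for the first position where the pattern succeeds.
The match spans [1:8] → '[b66n8]'.

'[b66n8]'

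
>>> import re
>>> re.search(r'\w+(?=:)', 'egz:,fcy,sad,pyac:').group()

'egz'

The `(?=…)`/`(?<=…)` assertion just peeks at neighbouring text; it doesn't advance the match position.
`re.search` tries every starting position until one works.
The match spans [0:3] → 'egz'.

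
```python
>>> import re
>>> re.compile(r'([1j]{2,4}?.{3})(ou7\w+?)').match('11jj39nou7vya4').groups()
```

('11jj39n', 'ou7v')

The match spans [0:11] → '11jj39nou7v'.
Captured: group 1 = '11jj39n', group 2 = 'ou7v'.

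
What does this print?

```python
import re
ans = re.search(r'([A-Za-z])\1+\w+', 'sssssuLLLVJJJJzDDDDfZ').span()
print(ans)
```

(0, 21)

A backreference is literal: `\1` must see the identical characters the first group matched.
Unlike `match`, `search` isn't anchored — it looks for the pattern anywhere in the string.
The match spans [0:21] → 'sssssuLLLVJJJJzDDDDfZ'.
Captured: group 1 = 's'.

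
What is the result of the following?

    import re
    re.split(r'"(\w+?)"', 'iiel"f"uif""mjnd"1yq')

With a capturing group present, the delimiter's captured portion is kept in the result list.

['iiel', 'f', 'uif"', 'mjnd', '1yq']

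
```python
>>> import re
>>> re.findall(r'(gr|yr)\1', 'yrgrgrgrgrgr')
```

['gr', 'gr']

`\1` is not a pattern — it's the concrete string captured by group 1, re-applied verbatim.
Scanning left to right: at [2:6] match 'grgr', group 1 = 'gr'; at [6:10] match 'grgr', group 1 = 'gr'.
Because there's exactly one group, `findall` drops the full match and keeps group 1 from each hit.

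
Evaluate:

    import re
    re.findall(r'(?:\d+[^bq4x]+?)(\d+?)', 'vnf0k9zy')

This matches one or more of a digit, then one or more of any character except [bq4x] (lazy) (non-capturing group); then one or more of a digit (lazy) (captured).
`findall` collects group 1 from the one match (1 total).

['9']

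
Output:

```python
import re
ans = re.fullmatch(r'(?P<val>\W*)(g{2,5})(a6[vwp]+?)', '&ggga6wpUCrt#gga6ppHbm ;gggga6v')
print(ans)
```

`re.fullmatch` is like wrapping the pattern in `^…$` (in single-line mode).
Here there's no way to consume every character, so the call returns None.

None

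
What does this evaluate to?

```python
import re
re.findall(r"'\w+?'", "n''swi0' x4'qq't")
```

["'swi0'", "'qq'"]

With no groups in the pattern, `findall` gives back each whole match — 2 here.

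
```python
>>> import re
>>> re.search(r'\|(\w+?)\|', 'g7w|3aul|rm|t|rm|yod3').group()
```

The match spans [3:9] → '|3aul|'.

'|3aul|'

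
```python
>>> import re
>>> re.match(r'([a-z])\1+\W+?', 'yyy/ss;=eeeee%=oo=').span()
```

(0, 4)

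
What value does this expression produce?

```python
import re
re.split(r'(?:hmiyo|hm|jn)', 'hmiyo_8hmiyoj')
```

['', '_8', 'j']

Alternation isn't longest-match — the leftmost alternative that fits at this position is chosen.
Matches to split on: at [0:5] → 'hmiyo'; at [7:12] → 'hmiyo'.
`split` removes every match and returns the 3 fragments in between.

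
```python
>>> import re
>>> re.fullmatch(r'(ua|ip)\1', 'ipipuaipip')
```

None

For `fullmatch`, every character of the input must be accounted for by the pattern.
Here there's no way to consume every character, so the call returns None.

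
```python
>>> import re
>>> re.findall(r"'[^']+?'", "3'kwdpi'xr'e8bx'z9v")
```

["'kwdpi'", "'e8bx'"]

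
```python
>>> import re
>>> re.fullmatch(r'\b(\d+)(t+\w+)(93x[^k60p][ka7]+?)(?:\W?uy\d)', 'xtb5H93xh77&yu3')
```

None

`re.fullmatch` requires the pattern to consume the entire string.
Here the string isn't matched end-to-end, so the call returns None.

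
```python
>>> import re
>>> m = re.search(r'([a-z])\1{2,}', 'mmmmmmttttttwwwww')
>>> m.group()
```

'mmmmmm'

The backreference `\1` re-matches whatever the first group consumed, character for character.
The match spans [0:6] → 'mmmmmm'.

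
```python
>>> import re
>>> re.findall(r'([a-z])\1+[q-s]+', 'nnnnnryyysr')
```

`\1` is not a pattern — it's the concrete string captured by group 1, re-applied verbatim.
One capturing group, so `findall` returns just the captured substring from each match — 2 in all.

['n', 'y']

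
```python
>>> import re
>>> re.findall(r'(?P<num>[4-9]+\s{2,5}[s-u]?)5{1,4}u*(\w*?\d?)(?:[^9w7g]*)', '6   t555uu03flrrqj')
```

Pattern: one or more of a character in [4-9], then 2 to 5 of whitespace, then optionally a character in [s-u] (captured as 'num'); then 1 to 4 of the literal '5', then zero or more of a literal 'u'; then zero or more of a word character (lazy), then optionally a digit (captured); then zero or more of any character except [9w7g] (non-capturing group).
Because the quantifier is non-greedy, it stops expanding at the earliest point where the rest of the pattern can succeed.
Scanning left to right: at [0:18] match '6   t555uu03flrrqj', groups = ('6   t', '0').
With 2 capturing groups, `findall` returns a 2-tuple per match.

[('6   t', '0')]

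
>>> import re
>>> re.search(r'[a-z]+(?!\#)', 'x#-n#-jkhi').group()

A negative assertion filters positions out without eating any characters.
`re.search` scans for the first position where the pattern succeeds.
The match spans [6:10] → 'jkhi'.

'jkhi'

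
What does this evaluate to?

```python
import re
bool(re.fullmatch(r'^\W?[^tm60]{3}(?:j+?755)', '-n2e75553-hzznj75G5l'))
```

`re.fullmatch` requires the pattern to consume the entire string.
Here the string isn't matched end-to-end, so the call returns None, and `bool(None)` is False.

False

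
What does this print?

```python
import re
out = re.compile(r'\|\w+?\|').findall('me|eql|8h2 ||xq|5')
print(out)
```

['|eql|', '|xq|']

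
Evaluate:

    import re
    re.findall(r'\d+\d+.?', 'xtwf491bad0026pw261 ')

['491b', '0026p', '261 ']

`findall` yields the raw match text (3 of them) because the pattern has no groups.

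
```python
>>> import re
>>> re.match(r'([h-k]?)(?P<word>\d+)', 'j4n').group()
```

'j4'

Pattern: optionally a character in [h-k] (captured); then one or more of a digit (captured as 'word').
`re.match` won't scan ahead — the pattern has to work from the very first character.
The match spans [0:2] → 'j4'.
Captured: group 1 = 'j', group 2 = '4'.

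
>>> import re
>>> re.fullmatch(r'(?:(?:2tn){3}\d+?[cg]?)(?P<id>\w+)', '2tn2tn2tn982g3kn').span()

(0, 16)

Pattern: the literal '2tn' repeated 3 times, then one or more of a digit (lazy), then optionally one of [cg] (non-capturing group); then one or more of a word character (captured as 'id').
For `fullmatch`, every character of the input must be accounted for by the pattern.
The match spans [0:16] → '2tn2tn2tn982g3kn'.
Captured: group 1 = '82g3kn'.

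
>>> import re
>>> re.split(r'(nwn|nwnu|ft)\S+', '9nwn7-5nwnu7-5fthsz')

['9', 'nwn', '']

With a capturing group present, the delimiter's captured portion is kept in the result list.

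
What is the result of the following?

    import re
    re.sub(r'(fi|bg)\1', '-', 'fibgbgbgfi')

`\1` has to match the exact text group 1 already captured.
`sub` substitutes '-' at each match site.

'fi-bgfi'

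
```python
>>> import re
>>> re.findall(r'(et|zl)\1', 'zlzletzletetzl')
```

['zl', 'et']

`\1` has to match the exact text group 1 already captured.
Because there's exactly one group, `findall` drops the full match and keeps group 1 from each hit.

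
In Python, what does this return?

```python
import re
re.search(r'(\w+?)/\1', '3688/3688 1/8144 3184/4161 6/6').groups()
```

('3688',)

A backreference is literal: `\1` must see the identical characters the first group matched.
`search` walks the string left to right and returns the first match it finds.
The match spans [0:9] → '3688/3688'.
Captured: group 1 = '3688'.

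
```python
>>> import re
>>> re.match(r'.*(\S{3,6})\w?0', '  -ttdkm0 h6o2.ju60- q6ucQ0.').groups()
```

('ucQ',)

This matches zero or more of any character; then 3 to 6 of a non-whitespace character (captured); then optionally a word character, then the literal '0'.
With `match`, the pattern is implicitly anchored at the beginning.
The match spans [0:27] → '  -ttdkm0 h6o2.ju60- q6ucQ0'.
Captured: group 1 = 'ucQ'.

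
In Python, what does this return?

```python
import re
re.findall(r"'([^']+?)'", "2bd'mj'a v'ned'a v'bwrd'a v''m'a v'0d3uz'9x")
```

Walking the string: at [3:7] match "'mj'", group 1 = 'mj'; at [10:15] match "'ned'", group 1 = 'ned'; at [18:24] match "'bwrd'", group 1 = 'bwrd'; at [28:31] match "'m'", group 1 = 'm'; at [34:41] match "'0d3uz'", group 1 = '0d3uz'.
`findall` collects group 1 from each match (5 total).

['mj', 'ned', 'bwrd', 'm', '0d3uz']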